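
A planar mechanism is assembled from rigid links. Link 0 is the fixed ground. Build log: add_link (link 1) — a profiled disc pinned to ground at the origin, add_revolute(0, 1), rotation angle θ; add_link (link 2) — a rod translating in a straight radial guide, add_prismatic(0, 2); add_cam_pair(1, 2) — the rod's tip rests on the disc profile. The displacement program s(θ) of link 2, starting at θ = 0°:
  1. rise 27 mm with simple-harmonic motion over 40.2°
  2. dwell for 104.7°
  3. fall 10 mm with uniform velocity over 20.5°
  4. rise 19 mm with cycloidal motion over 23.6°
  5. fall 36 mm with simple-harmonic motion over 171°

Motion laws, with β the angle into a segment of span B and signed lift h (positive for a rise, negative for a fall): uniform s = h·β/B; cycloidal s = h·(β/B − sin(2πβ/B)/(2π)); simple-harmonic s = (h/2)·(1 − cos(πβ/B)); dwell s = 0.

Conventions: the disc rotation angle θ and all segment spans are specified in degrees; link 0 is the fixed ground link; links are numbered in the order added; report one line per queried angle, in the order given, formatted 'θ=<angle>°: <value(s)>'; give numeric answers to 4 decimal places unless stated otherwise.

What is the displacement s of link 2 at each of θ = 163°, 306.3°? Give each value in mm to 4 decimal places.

seg 1 [0°–40.2°] simple-harmonic, h=27: full span → s += 27 → s = 27.0000
seg 2 [40.2°–144.9°] dwell: s stays 27.0000
seg 3 [144.9°–165.4°] uniform, h=-10: θ=163° here. β=18.1, B=20.5. -10·18.1/20.5 = -8.8293 → s = 18.1707
seg 3 [144.9°–165.4°] uniform, h=-10: full span → s += -10 → s = 17.0000
seg 4 [165.4°–189°] cycloidal, h=19: full span → s += 19 → s = 36.0000
seg 5 [189°–360°] simple-harmonic, h=-36: θ=306.3° here. β=117.3, B=171. -36/2·(1 − cos(π·0.6860)) = -27.9280 → s = 8.0720

θ=163°: 18.1707
θ=306.3°: 8.0720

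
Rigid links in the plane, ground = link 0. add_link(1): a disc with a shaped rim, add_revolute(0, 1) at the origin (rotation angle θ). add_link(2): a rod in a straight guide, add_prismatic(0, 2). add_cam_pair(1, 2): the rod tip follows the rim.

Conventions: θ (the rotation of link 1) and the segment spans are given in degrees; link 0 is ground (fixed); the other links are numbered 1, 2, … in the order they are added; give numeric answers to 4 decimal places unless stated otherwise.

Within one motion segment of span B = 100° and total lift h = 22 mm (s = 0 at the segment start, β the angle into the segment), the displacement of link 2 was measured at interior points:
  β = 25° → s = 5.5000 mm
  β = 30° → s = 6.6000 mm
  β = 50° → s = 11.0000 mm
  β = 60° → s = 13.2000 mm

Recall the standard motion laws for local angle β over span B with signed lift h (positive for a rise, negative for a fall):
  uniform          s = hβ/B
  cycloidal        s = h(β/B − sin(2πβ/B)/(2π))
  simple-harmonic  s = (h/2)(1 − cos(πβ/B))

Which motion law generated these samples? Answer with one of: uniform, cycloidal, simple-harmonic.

candidates at β/B = r: uniform s = h·r (linear in β); cycloidal s = h·(r − sin(2πr)/(2π)); simple-harmonic s = (h/2)(1 − cos(πr))
β=25°: printed 5.5000 | uniform 5.5000, cycloidal 1.9986, simple-harmonic 3.2218
β=30°: printed 6.6000 | uniform 6.6000, cycloidal 3.2700, simple-harmonic 4.5344
β=50°: printed 11.0000 | uniform 11.0000, cycloidal 11.0000, simple-harmonic 11.0000
β=60°: printed 13.2000 | uniform 13.2000, cycloidal 15.2581, simple-harmonic 14.3992
only one law matches every sample → uniform

uniform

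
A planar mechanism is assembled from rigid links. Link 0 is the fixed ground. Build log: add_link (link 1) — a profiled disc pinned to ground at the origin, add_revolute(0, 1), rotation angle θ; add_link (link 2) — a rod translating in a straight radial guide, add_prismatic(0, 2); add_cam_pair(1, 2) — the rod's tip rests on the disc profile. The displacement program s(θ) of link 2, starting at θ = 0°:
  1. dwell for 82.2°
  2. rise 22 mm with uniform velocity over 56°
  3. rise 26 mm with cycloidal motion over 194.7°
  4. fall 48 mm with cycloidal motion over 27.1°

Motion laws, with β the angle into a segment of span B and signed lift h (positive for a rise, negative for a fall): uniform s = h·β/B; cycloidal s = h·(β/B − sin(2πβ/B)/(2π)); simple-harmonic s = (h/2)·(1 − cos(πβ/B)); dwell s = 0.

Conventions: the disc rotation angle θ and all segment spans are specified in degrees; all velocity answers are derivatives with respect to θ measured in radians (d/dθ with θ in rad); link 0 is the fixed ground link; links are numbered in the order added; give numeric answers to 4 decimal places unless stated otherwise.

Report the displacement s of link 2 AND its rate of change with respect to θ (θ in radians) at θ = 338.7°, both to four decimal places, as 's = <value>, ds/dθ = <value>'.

seg 1 [0°–82.2°] dwell: s stays 0.0000
seg 2 [82.2°–138.2°] uniform, h=22: full span → s += 22 → s = 22.0000
seg 3 [138.2°–332.9°] cycloidal, h=26: full span → s += 26 → s = 48.0000
seg 4 [332.9°–360°] cycloidal, h=-48: θ=338.7° here. β=5.8, B=27.1. -48·(0.2140 − sin(2π·0.2140)/(2π)) = -2.8280 → s = 45.1720
velocity in seg [332.9°–360°] (cycloidal), θ in radians: β = 5.8° = 0.1012 rad, B = 27.1° = 0.4730 rad; ds/dθ = (h/B)(1 − cos(2πβ/B)) = ((-48)/0.4730)(1 − cos(2π·0.2140)) = -78.737321 mm/rad

s = 45.1720, ds/dθ = -78.7373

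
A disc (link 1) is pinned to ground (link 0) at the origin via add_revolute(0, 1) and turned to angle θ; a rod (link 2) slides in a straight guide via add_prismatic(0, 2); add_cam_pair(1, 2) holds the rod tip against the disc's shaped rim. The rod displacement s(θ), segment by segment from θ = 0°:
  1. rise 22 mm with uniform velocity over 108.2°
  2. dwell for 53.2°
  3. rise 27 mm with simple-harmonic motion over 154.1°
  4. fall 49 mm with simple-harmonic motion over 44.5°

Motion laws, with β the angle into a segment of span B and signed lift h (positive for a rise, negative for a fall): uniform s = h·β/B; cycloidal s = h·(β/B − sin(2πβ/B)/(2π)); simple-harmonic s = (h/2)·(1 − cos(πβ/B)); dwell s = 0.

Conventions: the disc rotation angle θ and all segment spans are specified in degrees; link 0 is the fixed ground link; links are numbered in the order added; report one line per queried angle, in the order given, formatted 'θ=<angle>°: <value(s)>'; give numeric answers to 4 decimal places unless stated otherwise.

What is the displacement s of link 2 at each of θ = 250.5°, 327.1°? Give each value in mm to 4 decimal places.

segment 1 (0° to 108.2°, uniform, h = 22) is passed completely: s = 0.0000 + (22) = 22.0000
segment 2 (108.2° to 161.4°, dwell): s unchanged at 22.0000
θ = 250.5° falls in segment 3 (161.4° to 315.5°, simple-harmonic, h = 27): β = 250.5 − 161.4 = 89.1°, B = 154.1°; Δs = 27/2·(1 − cos(π·0.5782)) = 16.7832; s = 22.0000 + 16.7832 = 38.7832
segment 3 (161.4° to 315.5°, simple-harmonic, h = 27) is passed completely: s = 22.0000 + (27) = 49.0000
θ = 327.1° falls in segment 4 (315.5° to 360°, simple-harmonic, h = -49): β = 327.1 − 315.5 = 11.6°, B = 44.5°; Δs = -49/2·(1 − cos(π·0.2607)) = -7.7665; s = 49.0000 − 7.7665 = 41.2335

θ=250.5°: 38.7832
θ=327.1°: 41.2335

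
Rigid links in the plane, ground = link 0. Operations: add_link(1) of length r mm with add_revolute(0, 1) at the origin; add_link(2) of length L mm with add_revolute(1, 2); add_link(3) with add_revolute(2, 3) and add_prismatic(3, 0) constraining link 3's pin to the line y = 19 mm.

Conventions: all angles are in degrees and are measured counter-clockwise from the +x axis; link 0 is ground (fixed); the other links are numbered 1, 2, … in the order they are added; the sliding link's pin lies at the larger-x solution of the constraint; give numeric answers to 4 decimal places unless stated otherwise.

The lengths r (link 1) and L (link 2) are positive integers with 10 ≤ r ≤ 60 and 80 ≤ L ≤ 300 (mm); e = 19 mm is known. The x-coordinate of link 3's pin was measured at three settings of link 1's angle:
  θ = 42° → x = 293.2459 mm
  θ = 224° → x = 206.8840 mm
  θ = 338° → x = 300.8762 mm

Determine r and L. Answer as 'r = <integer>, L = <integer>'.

constraint per measurement: (x − r cos θ)² + (r sin θ − e)² = L²
subtracting the θ₁ and θ₂ equations cancels the r² and L² terms:
r = (x₁² − x₂²) / (2[(x₁cos θ₁ + e sin θ₁) − (x₂cos θ₂ + e sin θ₂)]) = 55.0000 → r = 55
L² = (x₁ − r cos θ₁)² + (r sin θ₁ − e)² = 64009.0158 → L = 253.0000 → L = 253
check at θ₃=338°: x = 300.8762 (printed 300.8762) ✓

r = 55, L = 253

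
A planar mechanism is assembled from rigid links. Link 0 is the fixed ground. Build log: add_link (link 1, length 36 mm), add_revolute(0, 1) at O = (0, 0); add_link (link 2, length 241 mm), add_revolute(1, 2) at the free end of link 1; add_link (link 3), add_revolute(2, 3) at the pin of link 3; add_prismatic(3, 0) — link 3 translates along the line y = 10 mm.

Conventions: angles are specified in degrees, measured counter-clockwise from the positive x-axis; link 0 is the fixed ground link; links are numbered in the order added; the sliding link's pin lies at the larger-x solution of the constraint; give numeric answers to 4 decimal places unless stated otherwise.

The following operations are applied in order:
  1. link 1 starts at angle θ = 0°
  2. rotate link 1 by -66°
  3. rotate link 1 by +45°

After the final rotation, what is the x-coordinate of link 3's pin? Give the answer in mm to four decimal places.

geometry: r = 36 mm, L = 241 mm, e = 10 mm; θ starts at 0°
rotate link 1 by -66°: θ ← 0° -66° = -66°
rotate link 1 by +45°: θ ← -66° +45° = -21°
crank pin P = (r cos θ, r sin θ) = (33.608895, -12.901246)
h = r sin θ − e = -12.901246 − 10 = -22.901246
x = r cos θ + √(L² − h²) = 33.608895 + 239.909426 = 273.518322

273.5183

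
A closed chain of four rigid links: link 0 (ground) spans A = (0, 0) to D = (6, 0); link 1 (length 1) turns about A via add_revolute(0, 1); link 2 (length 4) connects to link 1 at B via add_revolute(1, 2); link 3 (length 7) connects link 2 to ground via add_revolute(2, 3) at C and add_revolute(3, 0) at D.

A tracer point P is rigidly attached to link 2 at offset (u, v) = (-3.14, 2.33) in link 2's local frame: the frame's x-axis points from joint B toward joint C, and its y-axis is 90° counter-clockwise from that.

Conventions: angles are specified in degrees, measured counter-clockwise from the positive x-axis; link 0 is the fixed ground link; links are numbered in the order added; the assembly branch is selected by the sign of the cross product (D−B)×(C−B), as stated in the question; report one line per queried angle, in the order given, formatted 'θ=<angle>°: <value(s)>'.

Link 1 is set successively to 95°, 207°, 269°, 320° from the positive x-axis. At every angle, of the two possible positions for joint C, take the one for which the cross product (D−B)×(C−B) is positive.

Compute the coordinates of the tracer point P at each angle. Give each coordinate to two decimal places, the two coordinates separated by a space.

A=(0,0), D=(6.00,0)
θ=95°: B = A + 1.00·(cos95°, sin95°) = (-0.0872, 0.9962)
θ=95°: |BD| = 6.1681
θ=95°: circle(B,4.00) ∩ circle(D,7.00): a=0.4090, h=3.9790
θ=95°:   candidates: C₊=(0.9591,4.8569) cross=24.543; C₋=(-0.3261,-2.9967) cross=-24.543
θ=95°:   branch + wants cross > 0 → take C=(0.9591,4.8569) (cross=24.543)
θ=95°: ex = (C−B)/|BC| = (0.2616,0.9652); ey = (-0.9652,0.2616)
θ=95°: P = B + -3.14·ex + 2.33·ey = (-3.1574,-1.4250)
θ=207°: B = A + 1.00·(cos207°, sin207°) = (-0.8910, -0.4540)
θ=207°: |BD| = 6.9059
θ=207°: circle(B,4.00) ∩ circle(D,7.00): a=1.0637, h=3.8560
θ=207°:   candidates: C₊=(-0.0831,3.4636) cross=26.629; C₋=(0.4239,-4.2317) cross=-26.629
θ=207°:   branch + wants cross > 0 → take C=(-0.0831,3.4636) (cross=26.629)
θ=207°: ex = (C−B)/|BC| = (0.2020,0.9794); ey = (-0.9794,0.2020)
θ=207°: P = B + -3.14·ex + 2.33·ey = (-3.8072,-3.0586)
θ=269°: B = A + 1.00·(cos269°, sin269°) = (-0.0175, -0.9998)
θ=269°: |BD| = 6.1000
θ=269°: circle(B,4.00) ∩ circle(D,7.00): a=0.3450, h=3.9851
θ=269°:   candidates: C₊=(-0.3303,2.9879) cross=24.309; C₋=(0.9761,-4.8745) cross=-24.309
θ=269°:   branch + wants cross > 0 → take C=(-0.3303,2.9879) (cross=24.309)
θ=269°: ex = (C−B)/|BC| = (-0.0782,0.9969); ey = (-0.9969,-0.0782)
θ=269°: P = B + -3.14·ex + 2.33·ey = (-2.0947,-4.3125)
θ=320°: B = A + 1.00·(cos320°, sin320°) = (0.7660, -0.6428)
θ=320°: |BD| = 5.2733
θ=320°: circle(B,4.00) ∩ circle(D,7.00): a=-0.4923, h=3.9696
θ=320°:   candidates: C₊=(-0.2065,3.2372) cross=20.933; C₋=(0.7612,-4.6428) cross=-20.933
θ=320°:   branch + wants cross > 0 → take C=(-0.2065,3.2372) (cross=20.933)
θ=320°: ex = (C−B)/|BC| = (-0.2431,0.9700); ey = (-0.9700,-0.2431)
θ=320°: P = B + -3.14·ex + 2.33·ey = (-0.7306,-4.2551)

θ=95°: -3.16 -1.43
θ=207°: -3.81 -3.06
θ=269°: -2.09 -4.31
θ=320°: -0.73 -4.26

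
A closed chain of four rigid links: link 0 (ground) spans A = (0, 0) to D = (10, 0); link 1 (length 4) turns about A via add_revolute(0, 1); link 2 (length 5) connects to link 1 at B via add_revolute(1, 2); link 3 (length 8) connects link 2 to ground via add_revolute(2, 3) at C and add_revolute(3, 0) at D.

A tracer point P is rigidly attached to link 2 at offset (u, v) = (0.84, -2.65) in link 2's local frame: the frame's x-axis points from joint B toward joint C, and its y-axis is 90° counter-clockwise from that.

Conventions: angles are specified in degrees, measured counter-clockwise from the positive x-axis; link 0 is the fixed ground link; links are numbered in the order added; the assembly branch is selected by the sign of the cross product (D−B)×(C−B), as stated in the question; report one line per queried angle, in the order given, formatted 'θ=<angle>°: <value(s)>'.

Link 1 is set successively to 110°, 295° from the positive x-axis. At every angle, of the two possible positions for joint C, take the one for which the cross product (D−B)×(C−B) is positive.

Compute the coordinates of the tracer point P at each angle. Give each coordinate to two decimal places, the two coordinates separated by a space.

A=(0,0), D=(10.00,0)
θ=110°: B = A + 4.00·(cos110°, sin110°) = (-1.3681, 3.7588)
θ=110°: |BD| = 11.9734
θ=110°: circle(B,5.00) ∩ circle(D,8.00): a=4.3581, h=2.4510
θ=110°:   candidates: C₊=(3.5391,4.7177) cross=29.346; C₋=(2.0003,0.0636) cross=-29.346
θ=110°:   branch + wants cross > 0 → take C=(3.5391,4.7177) (cross=29.346)
θ=110°: ex = (C−B)/|BC| = (0.9814,0.1918); ey = (-0.1918,0.9814)
θ=110°: P = B + 0.84·ex + -2.65·ey = (-0.0354,1.3191)
θ=295°: B = A + 4.00·(cos295°, sin295°) = (1.6905, -3.6252)
θ=295°: |BD| = 9.0659
θ=295°: circle(B,5.00) ∩ circle(D,8.00): a=2.3820, h=4.3961
θ=295°:   candidates: C₊=(2.1159,1.3566) cross=39.855; C₋=(5.6317,-6.7021) cross=-39.855
θ=295°:   branch + wants cross > 0 → take C=(2.1159,1.3566) (cross=39.855)
θ=295°: ex = (C−B)/|BC| = (0.0851,0.9964); ey = (-0.9964,0.0851)
θ=295°: P = B + 0.84·ex + -2.65·ey = (4.4023,-3.0137)

θ=110°: -0.04 1.32
θ=295°: 4.40 -3.01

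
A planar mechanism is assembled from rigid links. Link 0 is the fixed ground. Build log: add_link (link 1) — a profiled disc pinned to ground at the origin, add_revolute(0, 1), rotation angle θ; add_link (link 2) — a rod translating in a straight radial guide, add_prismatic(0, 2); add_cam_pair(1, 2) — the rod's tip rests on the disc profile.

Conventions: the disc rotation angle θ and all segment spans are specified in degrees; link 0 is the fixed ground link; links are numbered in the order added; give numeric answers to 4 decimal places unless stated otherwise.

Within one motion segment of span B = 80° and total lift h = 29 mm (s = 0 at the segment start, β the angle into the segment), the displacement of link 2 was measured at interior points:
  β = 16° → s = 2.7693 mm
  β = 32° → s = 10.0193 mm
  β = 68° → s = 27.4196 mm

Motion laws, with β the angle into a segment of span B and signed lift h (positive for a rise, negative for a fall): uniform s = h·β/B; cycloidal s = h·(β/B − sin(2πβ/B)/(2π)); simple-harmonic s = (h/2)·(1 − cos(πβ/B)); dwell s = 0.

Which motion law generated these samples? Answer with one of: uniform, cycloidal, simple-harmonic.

candidates at β/B = r: uniform s = h·r (linear in β); cycloidal s = h·(r − sin(2πr)/(2π)); simple-harmonic s = (h/2)(1 − cos(πr))
β=16°: printed 2.7693 | uniform 5.8000, cycloidal 1.4104, simple-harmonic 2.7693
β=32°: printed 10.0193 | uniform 11.6000, cycloidal 8.8871, simple-harmonic 10.0193
β=68°: printed 27.4196 | uniform 24.6500, cycloidal 28.3840, simple-harmonic 27.4196
only one law matches every sample → simple-harmonic

simple-harmonic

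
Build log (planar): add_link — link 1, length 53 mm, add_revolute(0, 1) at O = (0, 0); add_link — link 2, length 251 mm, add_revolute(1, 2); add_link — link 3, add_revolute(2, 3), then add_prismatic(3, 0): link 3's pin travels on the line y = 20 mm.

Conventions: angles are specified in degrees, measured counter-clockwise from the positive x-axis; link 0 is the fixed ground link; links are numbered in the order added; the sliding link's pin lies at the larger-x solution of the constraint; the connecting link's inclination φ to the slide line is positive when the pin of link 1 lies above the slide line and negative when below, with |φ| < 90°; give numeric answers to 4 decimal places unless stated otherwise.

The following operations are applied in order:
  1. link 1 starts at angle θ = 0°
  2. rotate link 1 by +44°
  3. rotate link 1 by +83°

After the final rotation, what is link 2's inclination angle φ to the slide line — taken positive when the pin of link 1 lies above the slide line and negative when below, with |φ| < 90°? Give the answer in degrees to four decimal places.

geometry: r = 53 mm, L = 251 mm, e = 20 mm; θ starts at 0°
rotate link 1 by +44°: θ ← 0° +44° = 44°
rotate link 1 by +83°: θ ← 44° +83° = 127°
h = r sin θ − e = 42.327682 − 20 = 22.327682
sin φ = h / L = 22.327682 / 251 = 0.08895491
φ = arcsin(0.08895491) = 5.103487°

5.1035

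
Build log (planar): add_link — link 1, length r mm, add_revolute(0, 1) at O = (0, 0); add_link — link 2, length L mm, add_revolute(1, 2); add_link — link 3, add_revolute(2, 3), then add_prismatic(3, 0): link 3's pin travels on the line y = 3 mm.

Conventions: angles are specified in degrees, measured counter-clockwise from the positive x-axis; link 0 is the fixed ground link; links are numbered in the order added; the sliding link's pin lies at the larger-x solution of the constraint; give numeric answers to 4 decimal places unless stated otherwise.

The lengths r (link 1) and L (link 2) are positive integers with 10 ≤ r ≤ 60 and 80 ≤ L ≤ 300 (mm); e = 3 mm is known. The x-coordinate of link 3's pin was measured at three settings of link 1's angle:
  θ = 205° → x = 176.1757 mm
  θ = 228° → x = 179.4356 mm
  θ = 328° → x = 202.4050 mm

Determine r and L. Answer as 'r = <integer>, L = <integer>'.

constraint per measurement: (x − r cos θ)² + (r sin θ − e)² = L²
subtracting the θ₁ and θ₂ equations cancels the r² and L² terms:
r = (x₁² − x₂²) / (2[(x₁cos θ₁ + e sin θ₁) − (x₂cos θ₂ + e sin θ₂)]) = 15.0000 → r = 15
L² = (x₁ − r cos θ₁)² + (r sin θ₁ − e)² = 36099.9952 → L = 190.0000 → L = 190
check at θ₃=328°: x = 202.4050 (printed 202.4050) ✓

r = 15, L = 190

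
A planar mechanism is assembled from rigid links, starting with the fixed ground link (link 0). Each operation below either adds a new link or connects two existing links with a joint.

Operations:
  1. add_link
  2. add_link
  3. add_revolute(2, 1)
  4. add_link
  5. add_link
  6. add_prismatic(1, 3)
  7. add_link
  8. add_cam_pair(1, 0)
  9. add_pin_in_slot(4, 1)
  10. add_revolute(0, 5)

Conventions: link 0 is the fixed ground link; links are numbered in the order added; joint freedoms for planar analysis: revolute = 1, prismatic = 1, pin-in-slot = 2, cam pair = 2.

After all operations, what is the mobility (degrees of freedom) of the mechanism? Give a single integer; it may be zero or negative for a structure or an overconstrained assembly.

L=1 J1=0 J2=0
add link → L=2 J1=0 J2=0
add link → L=3 J1=0 J2=0
R@2,1 dof=1 J1 → L=3 J1=1 J2=0
add link → L=4 J1=1 J2=0
add link → L=5 J1=1 J2=0
P@1,3 dof=1 J1 → L=5 J1=2 J2=0
add link → L=6 J1=2 J2=0
C@1,0 dof=2 J2 → L=6 J1=2 J2=1
PS@4,1 dof=2 J2 → L=6 J1=2 J2=2
R@0,5 dof=1 J1 → L=6 J1=3 J2=2
M=3(L−1)−2J1−J2=3·5−2·3−2=7

M = 7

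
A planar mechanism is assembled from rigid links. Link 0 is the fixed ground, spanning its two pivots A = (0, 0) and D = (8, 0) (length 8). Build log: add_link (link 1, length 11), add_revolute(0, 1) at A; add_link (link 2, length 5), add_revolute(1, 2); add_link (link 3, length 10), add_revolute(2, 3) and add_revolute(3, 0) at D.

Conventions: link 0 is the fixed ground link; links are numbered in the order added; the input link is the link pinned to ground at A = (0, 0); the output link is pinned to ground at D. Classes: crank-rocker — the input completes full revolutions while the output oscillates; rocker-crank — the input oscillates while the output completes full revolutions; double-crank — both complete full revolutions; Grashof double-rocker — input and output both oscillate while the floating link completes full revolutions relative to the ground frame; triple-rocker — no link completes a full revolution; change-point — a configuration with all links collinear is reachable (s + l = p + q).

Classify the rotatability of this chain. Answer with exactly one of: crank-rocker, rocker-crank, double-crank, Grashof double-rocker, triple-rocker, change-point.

lengths: ground=8, input=11, coupler=5, output=10
sorted: s=5 (shortest), l=11 (longest), p+q=18
s + l = 16 vs p + q = 18
s + l < p + q (Grashof) with shortest = coupler link → Grashof double-rocker

Grashof double-rocker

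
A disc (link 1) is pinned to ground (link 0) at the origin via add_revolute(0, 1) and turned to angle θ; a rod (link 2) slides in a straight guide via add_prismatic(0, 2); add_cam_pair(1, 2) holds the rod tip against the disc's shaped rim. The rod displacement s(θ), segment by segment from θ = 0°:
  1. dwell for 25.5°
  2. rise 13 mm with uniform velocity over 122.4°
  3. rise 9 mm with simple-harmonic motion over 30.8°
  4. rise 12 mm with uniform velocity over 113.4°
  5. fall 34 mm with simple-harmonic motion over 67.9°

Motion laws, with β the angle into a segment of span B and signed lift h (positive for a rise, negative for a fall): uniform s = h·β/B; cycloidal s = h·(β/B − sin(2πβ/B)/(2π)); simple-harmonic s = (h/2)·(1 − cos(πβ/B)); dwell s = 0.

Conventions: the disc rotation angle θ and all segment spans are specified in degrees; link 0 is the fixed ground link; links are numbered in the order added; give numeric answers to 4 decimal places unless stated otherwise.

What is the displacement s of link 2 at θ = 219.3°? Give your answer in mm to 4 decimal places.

segment 1 (0° to 25.5°, dwell): s unchanged at 0.0000
segment 2 (25.5° to 147.9°, uniform, h = 13) is passed completely: s = 0.0000 + (13) = 13.0000
segment 3 (147.9° to 178.7°, simple-harmonic, h = 9) is passed completely: s = 13.0000 + (9) = 22.0000
θ = 219.3° falls in segment 4 (178.7° to 292.1°, uniform, h = 12): β = 219.3 − 178.7 = 40.6°, B = 113.4°; Δs = 12·40.6/113.4 = 4.2963; s = 22.0000 + 4.2963 = 26.2963

26.2963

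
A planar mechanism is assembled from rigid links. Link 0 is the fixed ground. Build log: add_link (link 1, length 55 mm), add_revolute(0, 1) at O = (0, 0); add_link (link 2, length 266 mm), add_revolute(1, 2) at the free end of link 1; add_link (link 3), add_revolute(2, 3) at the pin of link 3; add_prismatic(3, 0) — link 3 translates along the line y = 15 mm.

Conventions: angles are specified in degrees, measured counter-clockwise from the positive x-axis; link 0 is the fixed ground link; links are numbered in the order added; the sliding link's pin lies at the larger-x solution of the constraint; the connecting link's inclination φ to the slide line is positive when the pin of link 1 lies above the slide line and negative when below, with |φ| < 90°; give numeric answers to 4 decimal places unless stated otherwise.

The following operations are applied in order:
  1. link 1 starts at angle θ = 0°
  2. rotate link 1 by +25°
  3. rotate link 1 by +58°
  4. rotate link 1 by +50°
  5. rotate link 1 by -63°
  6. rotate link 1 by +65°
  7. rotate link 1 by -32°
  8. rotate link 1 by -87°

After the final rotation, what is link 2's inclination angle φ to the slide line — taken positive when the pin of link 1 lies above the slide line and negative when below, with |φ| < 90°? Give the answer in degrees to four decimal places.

geometry: r = 55 mm, L = 266 mm, e = 15 mm; θ starts at 0°
rotate link 1 by +25°: θ ← 0° +25° = 25°
rotate link 1 by +58°: θ ← 25° +58° = 83°
rotate link 1 by +50°: θ ← 83° +50° = 133°
rotate link 1 by -63°: θ ← 133° -63° = 70°
rotate link 1 by +65°: θ ← 70° +65° = 135°
rotate link 1 by -32°: θ ← 135° -32° = 103°
rotate link 1 by -87°: θ ← 103° -87° = 16°
h = r sin θ − e = 15.160055 − 15 = 0.160055
sin φ = h / L = 0.160055 / 266 = 0.00060171
φ = arcsin(0.00060171) = 0.034475°

0.0345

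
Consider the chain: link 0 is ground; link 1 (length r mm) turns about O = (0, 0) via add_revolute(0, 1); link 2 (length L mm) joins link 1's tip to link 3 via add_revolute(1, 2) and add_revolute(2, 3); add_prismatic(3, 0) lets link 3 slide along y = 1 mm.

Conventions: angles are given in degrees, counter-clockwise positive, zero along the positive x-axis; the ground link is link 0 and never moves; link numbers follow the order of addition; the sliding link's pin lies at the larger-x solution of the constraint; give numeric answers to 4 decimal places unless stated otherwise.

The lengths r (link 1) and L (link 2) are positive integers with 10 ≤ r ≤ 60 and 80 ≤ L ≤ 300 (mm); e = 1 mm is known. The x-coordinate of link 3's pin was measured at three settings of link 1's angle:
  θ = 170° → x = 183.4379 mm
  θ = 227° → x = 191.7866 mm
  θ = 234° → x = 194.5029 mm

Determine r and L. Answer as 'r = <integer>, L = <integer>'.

constraint per measurement: (x − r cos θ)² + (r sin θ − e)² = L²
subtracting the θ₁ and θ₂ equations cancels the r² and L² terms:
r = (x₁² − x₂²) / (2[(x₁cos θ₁ + e sin θ₁) − (x₂cos θ₂ + e sin θ₂)]) = 31.9997 → r = 32
L² = (x₁ − r cos θ₁)² + (r sin θ₁ − e)² = 46225.0179 → L = 215.0000 → L = 215
check at θ₃=234°: x = 194.5029 (printed 194.5029) ✓

r = 32, L = 215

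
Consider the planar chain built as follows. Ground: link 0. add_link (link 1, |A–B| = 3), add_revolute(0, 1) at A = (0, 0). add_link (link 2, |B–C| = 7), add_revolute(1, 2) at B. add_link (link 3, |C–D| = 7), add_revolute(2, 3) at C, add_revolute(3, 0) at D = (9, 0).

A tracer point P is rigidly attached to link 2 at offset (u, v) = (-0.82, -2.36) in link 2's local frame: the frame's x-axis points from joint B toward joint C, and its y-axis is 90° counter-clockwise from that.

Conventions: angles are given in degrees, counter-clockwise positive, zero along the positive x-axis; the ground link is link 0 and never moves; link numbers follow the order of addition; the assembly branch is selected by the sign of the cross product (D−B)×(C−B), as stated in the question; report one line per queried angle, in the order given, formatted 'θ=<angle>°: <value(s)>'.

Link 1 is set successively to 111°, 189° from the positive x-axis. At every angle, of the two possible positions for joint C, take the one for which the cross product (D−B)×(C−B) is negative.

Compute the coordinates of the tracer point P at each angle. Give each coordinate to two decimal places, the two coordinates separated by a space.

A=(0,0), D=(9.00,0)
θ=111°: B = A + 3.00·(cos111°, sin111°) = (-1.0751, 2.8007)
θ=111°: |BD| = 10.4571
θ=111°: circle(B,7.00) ∩ circle(D,7.00): a=5.2286, h=4.6542
θ=111°:   candidates: C₊=(5.2090,5.8846) cross=48.670; C₋=(2.7159,-3.0838) cross=-48.670
θ=111°:   branch - wants cross < 0 → take C=(2.7159,-3.0838) (cross=-48.670)
θ=111°: ex = (C−B)/|BC| = (0.5416,-0.8407); ey = (0.8407,0.5416)
θ=111°: P = B + -0.82·ex + -2.36·ey = (-3.5031,2.2120)
θ=189°: B = A + 3.00·(cos189°, sin189°) = (-2.9631, -0.4693)
θ=189°: |BD| = 11.9723
θ=189°: circle(B,7.00) ∩ circle(D,7.00): a=5.9861, h=3.6285
θ=189°:   candidates: C₊=(2.8762,3.3911) cross=43.442; C₋=(3.1607,-3.8604) cross=-43.442
θ=189°:   branch - wants cross < 0 → take C=(3.1607,-3.8604) (cross=-43.442)
θ=189°: ex = (C−B)/|BC| = (0.8748,-0.4844); ey = (0.4844,0.8748)
θ=189°: P = B + -0.82·ex + -2.36·ey = (-4.8237,-2.1366)

θ=111°: -3.50 2.21
θ=189°: -4.82 -2.14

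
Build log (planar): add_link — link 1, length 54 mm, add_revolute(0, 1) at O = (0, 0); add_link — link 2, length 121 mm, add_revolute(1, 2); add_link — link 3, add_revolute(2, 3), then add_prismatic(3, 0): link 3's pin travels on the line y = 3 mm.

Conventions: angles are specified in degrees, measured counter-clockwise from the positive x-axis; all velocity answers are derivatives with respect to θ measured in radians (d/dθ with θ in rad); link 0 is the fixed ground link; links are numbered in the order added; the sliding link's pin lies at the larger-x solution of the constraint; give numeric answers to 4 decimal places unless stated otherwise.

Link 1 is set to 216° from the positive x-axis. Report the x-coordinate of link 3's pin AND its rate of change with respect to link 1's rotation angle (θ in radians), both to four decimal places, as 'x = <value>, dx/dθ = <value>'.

geometry: r = 54 mm, L = 121 mm, e = 3 mm
crank pin P = (r cos θ, r sin θ) = (-43.686918, -31.740404)
h = r sin θ − e = -31.740404 − 3 = -34.740404
x = r cos θ + √(L² − h²) = -43.686918 + 115.905584 = 72.218666
dx/dθ = −r sin θ − h·r cos θ/√(L² − h²) (θ in radians; h = -34.740404) = 18.646115

x = 72.2187, dx/dθ = 18.6461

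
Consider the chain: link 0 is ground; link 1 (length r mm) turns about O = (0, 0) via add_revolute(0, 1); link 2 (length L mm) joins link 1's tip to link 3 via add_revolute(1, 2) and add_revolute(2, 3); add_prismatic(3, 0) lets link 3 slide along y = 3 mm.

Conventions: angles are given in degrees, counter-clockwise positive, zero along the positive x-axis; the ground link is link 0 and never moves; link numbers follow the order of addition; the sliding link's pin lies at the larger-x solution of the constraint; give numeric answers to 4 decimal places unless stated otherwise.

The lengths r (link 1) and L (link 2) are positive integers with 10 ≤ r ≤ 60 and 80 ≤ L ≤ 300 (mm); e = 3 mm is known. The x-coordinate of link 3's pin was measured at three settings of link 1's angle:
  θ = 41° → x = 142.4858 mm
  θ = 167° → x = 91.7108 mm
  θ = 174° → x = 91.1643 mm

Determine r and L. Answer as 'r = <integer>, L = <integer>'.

constraint per measurement: (x − r cos θ)² + (r sin θ − e)² = L²
subtracting the θ₁ and θ₂ equations cancels the r² and L² terms:
r = (x₁² − x₂²) / (2[(x₁cos θ₁ + e sin θ₁) − (x₂cos θ₂ + e sin θ₂)]) = 30.0000 → r = 30
L² = (x₁ − r cos θ₁)² + (r sin θ₁ − e)² = 14640.9887 → L = 121.0000 → L = 121
check at θ₃=174°: x = 91.1643 (printed 91.1643) ✓

r = 30, L = 121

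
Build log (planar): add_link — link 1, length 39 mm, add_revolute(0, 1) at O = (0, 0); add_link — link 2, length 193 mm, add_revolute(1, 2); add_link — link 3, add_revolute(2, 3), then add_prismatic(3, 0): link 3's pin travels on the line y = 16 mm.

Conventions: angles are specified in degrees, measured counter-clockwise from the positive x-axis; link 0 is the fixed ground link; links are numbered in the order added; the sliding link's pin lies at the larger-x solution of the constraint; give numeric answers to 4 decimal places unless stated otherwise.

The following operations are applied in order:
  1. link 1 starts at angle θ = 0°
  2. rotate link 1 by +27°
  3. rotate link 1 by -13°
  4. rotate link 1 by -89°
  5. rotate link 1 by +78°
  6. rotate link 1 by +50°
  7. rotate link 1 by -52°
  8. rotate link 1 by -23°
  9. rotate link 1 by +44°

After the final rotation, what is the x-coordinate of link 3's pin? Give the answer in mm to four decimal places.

geometry: r = 39 mm, L = 193 mm, e = 16 mm; θ starts at 0°
rotate link 1 by +27°: θ ← 0° +27° = 27°
rotate link 1 by -13°: θ ← 27° -13° = 14°
rotate link 1 by -89°: θ ← 14° -89° = -75°
rotate link 1 by +78°: θ ← -75° +78° = 3°
rotate link 1 by +50°: θ ← 3° +50° = 53°
rotate link 1 by -52°: θ ← 53° -52° = 1°
rotate link 1 by -23°: θ ← 1° -23° = -22°
rotate link 1 by +44°: θ ← -22° +44° = 22°
crank pin P = (r cos θ, r sin θ) = (36.160170, 14.609657)
h = r sin θ − e = 14.609657 − 16 = -1.390343
x = r cos θ + √(L² − h²) = 36.160170 + 192.994992 = 229.155162

229.1552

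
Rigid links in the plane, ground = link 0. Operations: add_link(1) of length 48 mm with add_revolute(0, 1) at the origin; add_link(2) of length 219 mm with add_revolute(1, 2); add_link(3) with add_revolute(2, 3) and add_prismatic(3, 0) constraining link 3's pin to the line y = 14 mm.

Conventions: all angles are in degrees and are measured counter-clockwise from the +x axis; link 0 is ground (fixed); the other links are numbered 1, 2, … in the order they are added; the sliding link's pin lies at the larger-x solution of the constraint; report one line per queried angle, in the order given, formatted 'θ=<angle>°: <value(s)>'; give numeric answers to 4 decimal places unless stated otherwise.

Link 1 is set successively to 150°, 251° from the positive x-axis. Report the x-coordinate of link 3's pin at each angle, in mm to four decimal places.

geometry: r = 48 mm, L = 219 mm, e = 14 mm
θ=150°: crank pin P = (r cos θ, r sin θ) = (-41.569219, 24.000000)
θ=150°: h = r sin θ − e = 24.000000 − 14 = 10.000000
θ=150°: x = r cos θ + √(L² − h²) = -41.569219 + 218.771570 = 177.202351
θ=251°: crank pin P = (r cos θ, r sin θ) = (-15.627271, -45.384892)
θ=251°: h = r sin θ − e = -45.384892 − 14 = -59.384892
θ=251°: x = r cos θ + √(L² − h²) = -15.627271 + 210.794769 = 195.167498

θ=150°: 177.2024
θ=251°: 195.1675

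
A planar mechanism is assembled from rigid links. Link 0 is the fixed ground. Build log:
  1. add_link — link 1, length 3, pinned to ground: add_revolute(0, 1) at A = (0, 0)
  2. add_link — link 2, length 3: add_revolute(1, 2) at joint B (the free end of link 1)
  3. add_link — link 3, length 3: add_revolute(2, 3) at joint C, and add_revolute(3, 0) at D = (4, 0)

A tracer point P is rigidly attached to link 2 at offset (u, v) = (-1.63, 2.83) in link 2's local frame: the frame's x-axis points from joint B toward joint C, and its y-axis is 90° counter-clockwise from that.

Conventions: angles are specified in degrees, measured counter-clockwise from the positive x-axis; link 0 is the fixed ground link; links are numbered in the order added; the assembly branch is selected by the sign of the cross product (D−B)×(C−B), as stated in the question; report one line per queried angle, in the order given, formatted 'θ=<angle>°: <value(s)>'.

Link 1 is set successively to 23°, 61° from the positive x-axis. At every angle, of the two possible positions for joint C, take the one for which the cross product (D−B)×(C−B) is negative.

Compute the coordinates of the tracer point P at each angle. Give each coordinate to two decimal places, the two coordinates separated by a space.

A=(0,0), D=(4.00,0)
θ=23°: B = A + 3.00·(cos23°, sin23°) = (2.7615, 1.1722)
θ=23°: |BD| = 1.7053
θ=23°: circle(B,3.00) ∩ circle(D,3.00): a=0.8526, h=2.8763
θ=23°:   candidates: C₊=(5.3579,2.6751) cross=4.905; C₋=(1.4036,-1.5029) cross=-4.905
θ=23°:   branch - wants cross < 0 → take C=(1.4036,-1.5029) (cross=-4.905)
θ=23°: ex = (C−B)/|BC| = (-0.4526,-0.8917); ey = (0.8917,-0.4526)
θ=23°: P = B + -1.63·ex + 2.83·ey = (6.0228,1.3447)
θ=61°: B = A + 3.00·(cos61°, sin61°) = (1.4544, 2.6239)
θ=61°: |BD| = 3.6558
θ=61°: circle(B,3.00) ∩ circle(D,3.00): a=1.8279, h=2.3788
θ=61°:   candidates: C₊=(4.4346,2.9684) cross=8.696; C₋=(1.0198,-0.3445) cross=-8.696
θ=61°:   branch - wants cross < 0 → take C=(1.0198,-0.3445) (cross=-8.696)
θ=61°: ex = (C−B)/|BC| = (-0.1449,-0.9895); ey = (0.9895,-0.1449)
θ=61°: P = B + -1.63·ex + 2.83·ey = (4.4907,3.8267)

θ=23°: 6.02 1.34
θ=61°: 4.49 3.83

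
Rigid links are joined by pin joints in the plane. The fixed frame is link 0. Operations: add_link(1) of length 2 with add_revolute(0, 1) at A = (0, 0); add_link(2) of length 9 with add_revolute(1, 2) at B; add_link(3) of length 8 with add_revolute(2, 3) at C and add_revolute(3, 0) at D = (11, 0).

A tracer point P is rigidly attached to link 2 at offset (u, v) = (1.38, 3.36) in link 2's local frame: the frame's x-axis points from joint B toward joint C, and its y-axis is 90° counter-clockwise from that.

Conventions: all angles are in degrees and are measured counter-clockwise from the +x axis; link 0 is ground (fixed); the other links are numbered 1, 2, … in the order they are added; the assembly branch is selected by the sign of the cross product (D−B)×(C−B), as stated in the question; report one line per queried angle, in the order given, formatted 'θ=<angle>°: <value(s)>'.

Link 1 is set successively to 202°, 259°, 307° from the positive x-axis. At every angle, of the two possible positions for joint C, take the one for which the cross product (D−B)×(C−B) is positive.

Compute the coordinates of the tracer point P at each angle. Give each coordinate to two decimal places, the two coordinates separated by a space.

A=(0,0), D=(11.00,0)
θ=202°: B = A + 2.00·(cos202°, sin202°) = (-1.8544, -0.7492)
θ=202°: |BD| = 12.8762
θ=202°: circle(B,9.00) ∩ circle(D,8.00): a=7.0982, h=5.5331
θ=202°:   candidates: C₊=(4.9099,5.1875) cross=71.245; C₋=(5.5538,-5.8599) cross=-71.245
θ=202°:   branch + wants cross > 0 → take C=(4.9099,5.1875) (cross=71.245)
θ=202°: ex = (C−B)/|BC| = (0.7516,0.6596); ey = (-0.6596,0.7516)
θ=202°: P = B + 1.38·ex + 3.36·ey = (-3.0336,2.6864)
θ=259°: B = A + 2.00·(cos259°, sin259°) = (-0.3816, -1.9633)
θ=259°: |BD| = 11.5497
θ=259°: circle(B,9.00) ∩ circle(D,8.00): a=6.5108, h=6.2137
θ=259°:   candidates: C₊=(4.9782,5.2667) cross=71.766; C₋=(7.0906,-6.9798) cross=-71.766
θ=259°:   branch + wants cross > 0 → take C=(4.9782,5.2667) (cross=71.766)
θ=259°: ex = (C−B)/|BC| = (0.5955,0.8033); ey = (-0.8033,0.5955)
θ=259°: P = B + 1.38·ex + 3.36·ey = (-2.2590,1.1463)
θ=307°: B = A + 2.00·(cos307°, sin307°) = (1.2036, -1.5973)
θ=307°: |BD| = 9.9257
θ=307°: circle(B,9.00) ∩ circle(D,8.00): a=5.8192, h=6.8656
θ=307°:   candidates: C₊=(5.8422,6.1153) cross=68.146; C₋=(8.0518,-7.4370) cross=-68.146
θ=307°:   branch + wants cross > 0 → take C=(5.8422,6.1153) (cross=68.146)
θ=307°: ex = (C−B)/|BC| = (0.5154,0.8570); ey = (-0.8570,0.5154)
θ=307°: P = B + 1.38·ex + 3.36·ey = (-0.9645,1.3171)

θ=202°: -3.03 2.69
θ=259°: -2.26 1.15
θ=307°: -0.96 1.32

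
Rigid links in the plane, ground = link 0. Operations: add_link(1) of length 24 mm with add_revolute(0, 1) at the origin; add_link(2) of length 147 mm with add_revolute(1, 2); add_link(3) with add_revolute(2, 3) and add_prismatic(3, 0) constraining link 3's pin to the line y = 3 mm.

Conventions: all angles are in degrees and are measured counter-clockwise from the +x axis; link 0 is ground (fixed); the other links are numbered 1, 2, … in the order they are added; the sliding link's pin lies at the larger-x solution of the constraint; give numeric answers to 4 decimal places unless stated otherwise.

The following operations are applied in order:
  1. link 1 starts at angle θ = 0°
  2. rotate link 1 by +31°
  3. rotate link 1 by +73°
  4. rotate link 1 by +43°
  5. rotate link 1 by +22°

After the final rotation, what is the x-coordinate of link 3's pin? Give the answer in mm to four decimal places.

geometry: r = 24 mm, L = 147 mm, e = 3 mm; θ starts at 0°
rotate link 1 by +31°: θ ← 0° +31° = 31°
rotate link 1 by +73°: θ ← 31° +73° = 104°
rotate link 1 by +43°: θ ← 104° +43° = 147°
rotate link 1 by +22°: θ ← 147° +22° = 169°
crank pin P = (r cos θ, r sin θ) = (-23.559052, 4.579416)
h = r sin θ − e = 4.579416 − 3 = 1.579416
x = r cos θ + √(L² − h²) = -23.559052 + 146.991515 = 123.432462

123.4325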